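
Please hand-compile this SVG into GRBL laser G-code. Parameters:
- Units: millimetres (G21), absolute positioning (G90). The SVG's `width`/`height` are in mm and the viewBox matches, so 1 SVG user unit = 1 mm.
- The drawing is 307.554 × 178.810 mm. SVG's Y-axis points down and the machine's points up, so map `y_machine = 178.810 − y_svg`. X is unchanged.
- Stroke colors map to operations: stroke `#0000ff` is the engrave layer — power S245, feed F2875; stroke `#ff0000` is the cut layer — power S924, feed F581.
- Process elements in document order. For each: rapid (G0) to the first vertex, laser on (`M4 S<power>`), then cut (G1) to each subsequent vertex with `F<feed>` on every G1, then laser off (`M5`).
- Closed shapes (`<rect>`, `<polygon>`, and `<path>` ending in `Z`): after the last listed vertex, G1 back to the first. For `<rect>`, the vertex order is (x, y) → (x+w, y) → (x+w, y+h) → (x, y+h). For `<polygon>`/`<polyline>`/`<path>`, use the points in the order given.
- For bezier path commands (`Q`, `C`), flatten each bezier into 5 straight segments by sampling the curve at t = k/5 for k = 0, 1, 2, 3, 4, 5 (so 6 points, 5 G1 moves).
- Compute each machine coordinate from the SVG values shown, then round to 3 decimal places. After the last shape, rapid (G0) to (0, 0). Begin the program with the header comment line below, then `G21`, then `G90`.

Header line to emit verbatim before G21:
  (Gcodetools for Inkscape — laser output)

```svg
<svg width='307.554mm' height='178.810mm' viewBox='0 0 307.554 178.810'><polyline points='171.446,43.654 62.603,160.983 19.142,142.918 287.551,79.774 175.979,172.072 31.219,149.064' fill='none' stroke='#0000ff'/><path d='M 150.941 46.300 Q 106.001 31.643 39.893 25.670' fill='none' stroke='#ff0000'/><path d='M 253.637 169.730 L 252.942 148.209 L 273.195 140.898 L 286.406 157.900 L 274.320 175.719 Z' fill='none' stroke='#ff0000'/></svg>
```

(Gcodetools for Inkscape — laser output)
G21
G90
G0 X171.446 Y135.156
M4 S245
G1 X62.603 Y17.827 F2875
G1 X19.142 Y35.892 F2875
G1 X287.551 Y99.036 F2875
G1 X175.979 Y6.738 F2875
G1 X31.219 Y29.746 F2875
M5
G0 X150.941 Y132.510
M4 S924
G1 X132.118 Y138.025 F581
G1 X111.602 Y142.846 F581
G1 X89.393 Y146.972 F581
G1 X65.489 Y150.403 F581
G1 X39.893 Y153.140 F581
M5
G0 X253.637 Y9.080
M4 S924
G1 X252.942 Y30.601 F581
G1 X273.195 Y37.912 F581
G1 X286.406 Y20.910 F581
G1 X274.320 Y3.091 F581
G1 X253.637 Y9.080 F581
M5
G0 X0.000 Y0.000

Since the viewBox matches the mm dimensions, user units are millimetres directly. The only transform is the Y-flip y_m = 178.810 − y_svg.

Shape 1 is a open polyline drawn with `<polyline>`. Its stroke #0000ff means engrave at S245, F2875. After flipping Y the toolpath is (171.446,135.156) → (62.603,17.827) → (19.142,35.892) → (287.551,99.036) → (175.979,6.738) → (31.219,29.746).

Shape 2 is a quadratic bezier drawn with `<path>`. Its stroke #ff0000 means cut at S924, F581. After flipping Y the toolpath is (150.941,132.510) → (132.118,138.025) → (111.602,142.846) → (89.393,146.972) → (65.489,150.403) → (39.893,153.140).

Shape 3 is a regular polygon drawn with `<path>`. Its stroke #ff0000 means cut at S924, F581. After flipping Y the toolpath is (253.637,9.080) → (252.942,30.601) → (273.195,37.912) → (286.406,20.910) → (274.320,3.091) → (253.637,9.080), returning to the start.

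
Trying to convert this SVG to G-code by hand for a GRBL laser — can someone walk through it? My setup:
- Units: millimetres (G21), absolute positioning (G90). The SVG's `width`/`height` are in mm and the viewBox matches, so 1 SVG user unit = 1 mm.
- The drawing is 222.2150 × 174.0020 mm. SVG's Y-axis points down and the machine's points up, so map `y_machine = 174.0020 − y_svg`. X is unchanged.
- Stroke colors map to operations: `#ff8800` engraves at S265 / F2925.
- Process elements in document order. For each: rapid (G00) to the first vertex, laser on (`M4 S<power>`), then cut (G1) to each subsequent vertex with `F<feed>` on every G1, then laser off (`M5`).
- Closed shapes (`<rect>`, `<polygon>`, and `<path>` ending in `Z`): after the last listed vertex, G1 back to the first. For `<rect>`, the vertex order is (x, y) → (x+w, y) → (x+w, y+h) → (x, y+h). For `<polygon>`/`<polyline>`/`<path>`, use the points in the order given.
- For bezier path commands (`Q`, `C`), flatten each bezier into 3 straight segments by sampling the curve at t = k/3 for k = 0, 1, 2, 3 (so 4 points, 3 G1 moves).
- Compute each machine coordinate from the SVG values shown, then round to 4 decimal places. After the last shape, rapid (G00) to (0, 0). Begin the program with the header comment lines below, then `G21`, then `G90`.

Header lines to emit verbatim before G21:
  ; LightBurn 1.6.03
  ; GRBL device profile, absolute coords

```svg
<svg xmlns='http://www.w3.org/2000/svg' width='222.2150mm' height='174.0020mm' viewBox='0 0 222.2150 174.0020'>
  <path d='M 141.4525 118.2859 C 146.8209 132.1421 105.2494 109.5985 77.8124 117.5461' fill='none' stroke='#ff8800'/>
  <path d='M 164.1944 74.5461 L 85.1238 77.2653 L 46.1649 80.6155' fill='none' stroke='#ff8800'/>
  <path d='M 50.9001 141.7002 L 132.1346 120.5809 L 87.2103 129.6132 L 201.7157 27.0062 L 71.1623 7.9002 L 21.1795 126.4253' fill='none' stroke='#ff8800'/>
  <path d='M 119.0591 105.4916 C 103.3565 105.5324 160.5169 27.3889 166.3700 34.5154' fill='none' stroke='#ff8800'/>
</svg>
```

Since the viewBox matches the mm dimensions, user units are millimetres directly. The only transform is the Y-flip y_m = 174.0020 − y_svg.

Shape 1 is a cubic bezier drawn with `<path>`. Its stroke #ff8800 means engrave at S265, F2925. After flipping Y the toolpath is (141.4525,55.7161) → (133.4363,51.5157) → (107.6989,56.7172) → (77.8124,56.4559).

Shape 2 is a open polyline drawn with `<path>`. Its stroke #ff8800 means engrave at S265, F2925. After flipping Y the toolpath is (164.1944,99.4559) → (85.1238,96.7367) → (46.1649,93.3865).

Shape 3 is a open polyline drawn with `<path>`. Its stroke #ff8800 means engrave at S265, F2925. After flipping Y the toolpath is (50.9001,32.3018) → (132.1346,53.4211) → (87.2103,44.3888) → (201.7157,146.9958) → (71.1623,166.1018) → (21.1795,47.5767).

Shape 4 is a cubic bezier drawn with `<path>`. Its stroke #ff8800 means engrave at S265, F2925. After flipping Y the toolpath is (119.0591,68.5104) → (123.0453,88.4772) → (148.0134,124.2436) → (166.3700,139.4866).

; LightBurn 1.6.03
; GRBL device profile, absolute coords
G21
G90
G00 X141.4525 Y55.7161
M4 S265
G1 X133.4363 Y51.5157 F2925
G1 X107.6989 Y56.7172 F2925
G1 X77.8124 Y56.4559 F2925
M5
G00 X164.1944 Y99.4559
M4 S265
G1 X85.1238 Y96.7367 F2925
G1 X46.1649 Y93.3865 F2925
M5
G00 X50.9001 Y32.3018
M4 S265
G1 X132.1346 Y53.4211 F2925
G1 X87.2103 Y44.3888 F2925
G1 X201.7157 Y146.9958 F2925
G1 X71.1623 Y166.1018 F2925
G1 X21.1795 Y47.5767 F2925
M5
G00 X119.0591 Y68.5104
M4 S265
G1 X123.0453 Y88.4772 F2925
G1 X148.0134 Y124.2436 F2925
G1 X166.3700 Y139.4866 F2925
M5
G00 X0.0000 Y0.0000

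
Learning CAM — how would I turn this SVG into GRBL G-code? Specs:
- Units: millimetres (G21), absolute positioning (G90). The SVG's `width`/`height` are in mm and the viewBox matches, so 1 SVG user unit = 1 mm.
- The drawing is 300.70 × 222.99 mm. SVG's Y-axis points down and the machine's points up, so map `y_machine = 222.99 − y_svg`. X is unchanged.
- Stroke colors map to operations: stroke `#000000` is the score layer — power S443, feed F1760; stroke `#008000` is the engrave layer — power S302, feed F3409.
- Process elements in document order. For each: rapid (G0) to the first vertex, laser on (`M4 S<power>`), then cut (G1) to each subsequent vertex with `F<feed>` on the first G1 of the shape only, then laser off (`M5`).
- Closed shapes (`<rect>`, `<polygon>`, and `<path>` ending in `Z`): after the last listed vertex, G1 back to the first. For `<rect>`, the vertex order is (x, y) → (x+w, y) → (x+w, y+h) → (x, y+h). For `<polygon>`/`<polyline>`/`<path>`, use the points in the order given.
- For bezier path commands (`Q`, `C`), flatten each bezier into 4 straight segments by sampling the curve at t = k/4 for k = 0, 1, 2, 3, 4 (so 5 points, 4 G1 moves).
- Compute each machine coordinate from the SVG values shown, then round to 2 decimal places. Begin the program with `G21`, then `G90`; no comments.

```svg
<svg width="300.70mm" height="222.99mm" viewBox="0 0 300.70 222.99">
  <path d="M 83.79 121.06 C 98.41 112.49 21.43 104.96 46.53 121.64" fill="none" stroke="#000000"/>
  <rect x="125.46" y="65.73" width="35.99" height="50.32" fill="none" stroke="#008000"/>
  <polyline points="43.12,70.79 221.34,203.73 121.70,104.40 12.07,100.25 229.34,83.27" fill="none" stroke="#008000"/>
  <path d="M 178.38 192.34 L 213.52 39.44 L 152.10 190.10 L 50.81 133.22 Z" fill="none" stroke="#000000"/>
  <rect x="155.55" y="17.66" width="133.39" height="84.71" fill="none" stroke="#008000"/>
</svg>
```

viewBox `0 0 300.70 222.99` with mm width/height → 1 unit = 1 mm. Flip: y_m = 222.99 − y_svg.

**Shape 1** — `<path>` cubic bezier, stroke `#000000` → score (S443, F1760). Control points (SVG): P0=(83.79,121.06), P1=(98.41,112.49), P2=(21.43,104.96), P3=(46.53,121.64); sampled at t=k/4. Machine vertices: (83.79,101.93) → (80.61,107.80) → (61.23,111.11) → (43.82,109.68) → (46.53,101.35). Open path.

**Shape 2** — `<rect>` rectangle, stroke `#008000` → engrave (S302, F3409). Machine vertices: (125.46,157.26) → (161.45,157.26) → (161.45,106.94) → (125.46,106.94) → (125.46,157.26). Closed: final G1 returns to the first vertex.

**Shape 3** — `<polyline>` open polyline, stroke `#008000` → engrave (S302, F3409). Machine vertices: (43.12,152.20) → (221.34,19.26) → (121.70,118.59) → (12.07,122.74) → (229.34,139.72). Open path.

**Shape 4** — `<path>` closed polygon, stroke `#000000` → score (S443, F1760). Machine vertices: (178.38,30.65) → (213.52,183.55) → (152.10,32.89) → (50.81,89.77) → (178.38,30.65). Closed: final G1 returns to the first vertex.

**Shape 5** — `<rect>` rectangle, stroke `#008000` → engrave (S302, F3409). Machine vertices: (155.55,205.33) → (288.94,205.33) → (288.94,120.62) → (155.55,120.62) → (155.55,205.33). Closed: final G1 returns to the first vertex.

G21
G90
G0 X83.79 Y101.93
M4 S443
G1 X80.61 Y107.80 F1760
G1 X61.23 Y111.11
G1 X43.82 Y109.68
G1 X46.53 Y101.35
M5
G0 X125.46 Y157.26
M4 S302
G1 X161.45 Y157.26 F3409
G1 X161.45 Y106.94
G1 X125.46 Y106.94
G1 X125.46 Y157.26
M5
G0 X43.12 Y152.20
M4 S302
G1 X221.34 Y19.26 F3409
G1 X121.70 Y118.59
G1 X12.07 Y122.74
G1 X229.34 Y139.72
M5
G0 X178.38 Y30.65
M4 S443
G1 X213.52 Y183.55 F1760
G1 X152.10 Y32.89
G1 X50.81 Y89.77
G1 X178.38 Y30.65
M5
G0 X155.55 Y205.33
M4 S302
G1 X288.94 Y205.33 F3409
G1 X288.94 Y120.62
G1 X155.55 Y120.62
G1 X155.55 Y205.33
M5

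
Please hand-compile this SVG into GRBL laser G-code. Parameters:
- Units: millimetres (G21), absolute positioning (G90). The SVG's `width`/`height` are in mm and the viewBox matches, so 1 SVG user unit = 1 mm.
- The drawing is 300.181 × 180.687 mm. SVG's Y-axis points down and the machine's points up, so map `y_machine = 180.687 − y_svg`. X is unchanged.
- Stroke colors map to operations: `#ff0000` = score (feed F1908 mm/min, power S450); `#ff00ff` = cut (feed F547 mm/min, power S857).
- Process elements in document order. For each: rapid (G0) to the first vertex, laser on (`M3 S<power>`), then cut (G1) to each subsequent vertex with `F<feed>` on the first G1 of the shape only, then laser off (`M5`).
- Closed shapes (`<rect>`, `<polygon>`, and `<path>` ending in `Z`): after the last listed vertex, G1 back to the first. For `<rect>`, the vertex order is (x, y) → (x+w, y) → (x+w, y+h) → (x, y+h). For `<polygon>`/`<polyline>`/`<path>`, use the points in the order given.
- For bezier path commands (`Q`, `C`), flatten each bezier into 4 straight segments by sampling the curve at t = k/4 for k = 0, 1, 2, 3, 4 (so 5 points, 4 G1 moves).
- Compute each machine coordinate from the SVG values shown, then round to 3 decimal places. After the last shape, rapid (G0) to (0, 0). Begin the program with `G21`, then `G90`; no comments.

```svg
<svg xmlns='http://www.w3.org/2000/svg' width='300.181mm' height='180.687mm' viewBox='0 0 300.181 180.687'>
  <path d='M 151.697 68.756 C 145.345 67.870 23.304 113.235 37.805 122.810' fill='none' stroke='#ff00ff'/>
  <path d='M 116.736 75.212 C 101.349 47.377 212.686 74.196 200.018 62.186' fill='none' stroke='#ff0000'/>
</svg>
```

Since the viewBox matches the mm dimensions, user units are millimetres directly. The only transform is the Y-flip y_m = 180.687 − y_svg.

Shape 1 is a cubic bezier drawn with `<path>`. Its stroke #ff00ff means cut at S857, F547. After flipping Y the toolpath is (151.697,111.931) → (129.182,105.205) → (86.931,88.827) → (48.590,70.487) → (37.805,57.877).

Shape 2 is a cubic bezier drawn with `<path>`. Its stroke #ff0000 means score at S450, F1908. After flipping Y the toolpath is (116.736,105.475) → (125.039,117.564) → (157.357,117.922) → (190.186,115.313) → (200.018,118.501).

G21
G90
G0 X151.697 Y111.931
M3 S857
G1 X129.182 Y105.205 F547
G1 X86.931 Y88.827
G1 X48.590 Y70.487
G1 X37.805 Y57.877
M5
G0 X116.736 Y105.475
M3 S450
G1 X125.039 Y117.564 F1908
G1 X157.357 Y117.922
G1 X190.186 Y115.313
G1 X200.018 Y118.501
M5
G0 X0.000 Y0.000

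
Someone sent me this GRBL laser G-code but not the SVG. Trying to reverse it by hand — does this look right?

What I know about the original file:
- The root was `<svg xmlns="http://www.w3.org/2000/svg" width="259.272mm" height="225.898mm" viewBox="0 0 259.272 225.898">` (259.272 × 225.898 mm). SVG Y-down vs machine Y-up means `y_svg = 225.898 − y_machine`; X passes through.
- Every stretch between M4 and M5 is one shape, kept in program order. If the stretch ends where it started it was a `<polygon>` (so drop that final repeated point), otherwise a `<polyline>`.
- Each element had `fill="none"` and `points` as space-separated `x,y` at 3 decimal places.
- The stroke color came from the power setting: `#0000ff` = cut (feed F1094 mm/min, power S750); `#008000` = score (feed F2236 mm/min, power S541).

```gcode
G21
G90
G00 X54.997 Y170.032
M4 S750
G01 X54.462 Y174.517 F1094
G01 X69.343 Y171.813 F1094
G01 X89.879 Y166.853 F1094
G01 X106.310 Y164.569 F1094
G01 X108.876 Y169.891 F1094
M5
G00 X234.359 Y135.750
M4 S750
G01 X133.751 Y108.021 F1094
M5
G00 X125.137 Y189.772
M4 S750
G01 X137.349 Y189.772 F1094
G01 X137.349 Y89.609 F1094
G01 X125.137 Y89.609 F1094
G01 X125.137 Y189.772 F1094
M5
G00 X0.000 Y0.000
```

<svg xmlns="http://www.w3.org/2000/svg" width="259.272mm" height="225.898mm" viewBox="0 0 259.272 225.898">
  <polyline points="54.997,55.866 54.462,51.381 69.343,54.085 89.879,59.045 106.310,61.329 108.876,56.007" fill="none" stroke="#0000ff"/>
  <polyline points="234.359,90.148 133.751,117.877" fill="none" stroke="#0000ff"/>
  <polygon points="125.137,36.126 137.349,36.126 137.349,136.289 125.137,136.289" fill="none" stroke="#0000ff"/>
</svg>

Machine Y-up, SVG Y-down with viewBox height 225.898, so y_svg = 225.898 − y_machine; X carries over. Every run uses S750, so all elements get stroke `#0000ff` (cut).

Run 1: The run is open, so emit a `<polyline>` with points (Y-flipped): 54.997,55.866 54.462,51.381 69.343,54.085 89.879,59.045 106.310,61.329 108.876,56.007.

Run 2: The run is open, so emit a `<polyline>` with points (Y-flipped): 234.359,90.148 133.751,117.877.

Run 3: The run returns to its start, so emit a `<polygon>` with points (Y-flipped): 125.137,36.126 137.349,36.126 137.349,136.289 125.137,136.289.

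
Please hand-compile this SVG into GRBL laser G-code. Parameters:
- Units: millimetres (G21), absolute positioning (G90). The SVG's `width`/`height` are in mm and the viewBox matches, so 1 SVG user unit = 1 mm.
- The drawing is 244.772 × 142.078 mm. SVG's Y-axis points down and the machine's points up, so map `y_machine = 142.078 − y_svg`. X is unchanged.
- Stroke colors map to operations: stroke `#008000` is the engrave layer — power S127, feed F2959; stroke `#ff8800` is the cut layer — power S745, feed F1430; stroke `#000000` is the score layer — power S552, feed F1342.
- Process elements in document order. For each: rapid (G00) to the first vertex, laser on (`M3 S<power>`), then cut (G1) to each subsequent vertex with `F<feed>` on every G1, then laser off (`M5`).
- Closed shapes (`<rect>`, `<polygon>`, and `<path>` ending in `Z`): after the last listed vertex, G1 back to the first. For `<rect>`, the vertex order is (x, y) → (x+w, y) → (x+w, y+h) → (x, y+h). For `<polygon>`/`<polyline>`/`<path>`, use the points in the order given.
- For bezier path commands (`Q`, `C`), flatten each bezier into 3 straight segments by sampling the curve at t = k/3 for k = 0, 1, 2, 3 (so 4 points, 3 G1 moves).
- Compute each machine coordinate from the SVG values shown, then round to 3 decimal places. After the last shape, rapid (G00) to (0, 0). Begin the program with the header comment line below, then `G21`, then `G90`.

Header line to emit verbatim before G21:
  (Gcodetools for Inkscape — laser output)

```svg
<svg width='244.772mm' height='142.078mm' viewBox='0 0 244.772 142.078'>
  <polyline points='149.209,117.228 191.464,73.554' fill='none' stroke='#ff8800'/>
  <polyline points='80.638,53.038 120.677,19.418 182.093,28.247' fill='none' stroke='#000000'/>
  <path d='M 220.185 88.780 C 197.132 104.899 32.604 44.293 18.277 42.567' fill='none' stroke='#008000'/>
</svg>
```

(Gcodetools for Inkscape — laser output)
G21
G90
G00 X149.209 Y24.850
M3 S745
G1 X191.464 Y68.524 F1430
M5
G00 X80.638 Y89.040
M3 S552
G1 X120.677 Y122.660 F1342
G1 X182.093 Y113.831 F1342
M5
G00 X220.185 Y53.298
M3 S127
G1 X160.776 Y57.732 F2959
G1 X71.868 Y83.181 F2959
G1 X18.277 Y99.511 F2959
M5
G00 X0.000 Y0.000

Since the viewBox matches the mm dimensions, user units are millimetres directly. The only transform is the Y-flip y_m = 142.078 − y_svg.

Shape 1 is a line segment drawn with `<polyline>`. Its stroke #ff8800 means cut at S745, F1430. After flipping Y the toolpath is (149.209,24.850) → (191.464,68.524).

Shape 2 is a open polyline drawn with `<polyline>`. Its stroke #000000 means score at S552, F1342. After flipping Y the toolpath is (80.638,89.040) → (120.677,122.660) → (182.093,113.831).

Shape 3 is a cubic bezier drawn with `<path>`. Its stroke #008000 means engrave at S127, F2959. After flipping Y the toolpath is (220.185,53.298) → (160.776,57.732) → (71.868,83.181) → (18.277,99.511).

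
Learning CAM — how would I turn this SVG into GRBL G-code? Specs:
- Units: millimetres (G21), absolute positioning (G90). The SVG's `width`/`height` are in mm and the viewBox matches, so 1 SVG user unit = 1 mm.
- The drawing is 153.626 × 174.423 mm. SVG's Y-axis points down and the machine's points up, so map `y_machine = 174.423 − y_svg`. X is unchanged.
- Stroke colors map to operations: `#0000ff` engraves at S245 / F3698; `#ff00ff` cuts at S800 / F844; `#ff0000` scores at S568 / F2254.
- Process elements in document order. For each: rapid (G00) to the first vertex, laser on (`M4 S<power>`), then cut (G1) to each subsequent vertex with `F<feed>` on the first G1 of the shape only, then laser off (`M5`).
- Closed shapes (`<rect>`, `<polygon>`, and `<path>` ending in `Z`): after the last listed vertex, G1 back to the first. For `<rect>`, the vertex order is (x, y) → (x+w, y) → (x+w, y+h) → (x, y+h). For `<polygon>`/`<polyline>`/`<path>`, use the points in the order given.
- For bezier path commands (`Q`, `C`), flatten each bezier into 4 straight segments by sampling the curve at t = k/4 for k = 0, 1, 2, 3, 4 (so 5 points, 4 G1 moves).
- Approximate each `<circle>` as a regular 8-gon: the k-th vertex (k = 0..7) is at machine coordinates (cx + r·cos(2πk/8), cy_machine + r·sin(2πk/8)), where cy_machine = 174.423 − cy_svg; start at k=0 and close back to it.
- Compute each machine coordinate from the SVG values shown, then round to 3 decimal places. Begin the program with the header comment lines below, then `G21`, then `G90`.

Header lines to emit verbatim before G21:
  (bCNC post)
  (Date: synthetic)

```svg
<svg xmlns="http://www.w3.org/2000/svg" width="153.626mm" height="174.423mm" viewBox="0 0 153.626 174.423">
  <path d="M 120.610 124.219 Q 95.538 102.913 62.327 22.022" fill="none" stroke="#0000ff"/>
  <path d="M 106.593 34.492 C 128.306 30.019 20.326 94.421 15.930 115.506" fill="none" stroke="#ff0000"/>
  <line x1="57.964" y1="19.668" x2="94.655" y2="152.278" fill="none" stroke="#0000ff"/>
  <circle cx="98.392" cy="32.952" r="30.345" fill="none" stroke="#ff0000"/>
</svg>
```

1 u = 1 mm; y_m = 174.423 − y.

[1] `<path>` quadratic bezier, #0000ff→engrave S245 F3698: (120.610,50.204) → (107.565,64.581) → (93.503,86.406) → (78.424,115.680) → (62.327,152.401)

[2] `<path>` cubic bezier, #ff0000→score S568 F2254: (106.593,139.931) → (102.205,132.125) → (71.052,109.008) → (35.004,81.100) → (15.930,58.917)

[3] `<line>` line segment, #0000ff→engrave S245 F3698: (57.964,154.755) → (94.655,22.145)

[4] `<circle>` circle, #ff0000→score S568 F2254: (128.737,141.471) → (119.849,162.928) → (98.392,171.816) → (76.935,162.928) → (68.047,141.471) → (76.935,120.014) → (98.392,111.126) → (119.849,120.014) → (128.737,141.471) (closed)

(bCNC post)
(Date: synthetic)
G21
G90
G00 X120.610 Y50.204
M4 S245
G1 X107.565 Y64.581 F3698
G1 X93.503 Y86.406
G1 X78.424 Y115.680
G1 X62.327 Y152.401
M5
G00 X106.593 Y139.931
M4 S568
G1 X102.205 Y132.125 F2254
G1 X71.052 Y109.008
G1 X35.004 Y81.100
G1 X15.930 Y58.917
M5
G00 X57.964 Y154.755
M4 S245
G1 X94.655 Y22.145 F3698
M5
G00 X128.737 Y141.471
M4 S568
G1 X119.849 Y162.928 F2254
G1 X98.392 Y171.816
G1 X76.935 Y162.928
G1 X68.047 Y141.471
G1 X76.935 Y120.014
G1 X98.392 Y111.126
G1 X119.849 Y120.014
G1 X128.737 Y141.471
M5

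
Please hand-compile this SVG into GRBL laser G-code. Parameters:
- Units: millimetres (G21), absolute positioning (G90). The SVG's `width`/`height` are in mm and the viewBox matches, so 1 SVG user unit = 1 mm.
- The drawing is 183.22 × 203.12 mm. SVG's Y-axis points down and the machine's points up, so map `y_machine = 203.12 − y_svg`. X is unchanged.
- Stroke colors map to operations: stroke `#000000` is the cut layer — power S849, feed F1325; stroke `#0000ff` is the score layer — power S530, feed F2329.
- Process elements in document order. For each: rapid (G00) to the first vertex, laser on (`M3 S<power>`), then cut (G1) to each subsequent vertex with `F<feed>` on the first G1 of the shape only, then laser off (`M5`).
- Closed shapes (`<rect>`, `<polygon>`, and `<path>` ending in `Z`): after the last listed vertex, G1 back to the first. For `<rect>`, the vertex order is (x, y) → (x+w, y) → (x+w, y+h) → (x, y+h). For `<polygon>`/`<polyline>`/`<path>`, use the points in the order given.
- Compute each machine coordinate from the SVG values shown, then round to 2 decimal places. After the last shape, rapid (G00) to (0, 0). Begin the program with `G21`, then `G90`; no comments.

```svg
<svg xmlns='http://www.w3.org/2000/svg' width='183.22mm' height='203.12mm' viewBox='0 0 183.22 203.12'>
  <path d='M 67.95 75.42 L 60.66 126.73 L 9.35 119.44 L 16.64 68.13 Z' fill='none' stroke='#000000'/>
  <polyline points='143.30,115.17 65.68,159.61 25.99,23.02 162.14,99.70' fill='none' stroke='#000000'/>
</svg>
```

Since the viewBox matches the mm dimensions, user units are millimetres directly. The only transform is the Y-flip y_m = 203.12 − y_svg.

Shape 1 is a regular polygon drawn with `<path>`. Its stroke #000000 means cut at S849, F1325. After flipping Y the toolpath is (67.95,127.70) → (60.66,76.39) → (9.35,83.68) → (16.64,134.99) → (67.95,127.70), returning to the start.

Shape 2 is a open polyline drawn with `<polyline>`. Its stroke #000000 means cut at S849, F1325. After flipping Y the toolpath is (143.30,87.95) → (65.68,43.51) → (25.99,180.10) → (162.14,103.42).

G21
G90
G00 X67.95 Y127.70
M3 S849
G1 X60.66 Y76.39 F1325
G1 X9.35 Y83.68
G1 X16.64 Y134.99
G1 X67.95 Y127.70
M5
G00 X143.30 Y87.95
M3 S849
G1 X65.68 Y43.51 F1325
G1 X25.99 Y180.10
G1 X162.14 Y103.42
M5
G00 X0.00 Y0.00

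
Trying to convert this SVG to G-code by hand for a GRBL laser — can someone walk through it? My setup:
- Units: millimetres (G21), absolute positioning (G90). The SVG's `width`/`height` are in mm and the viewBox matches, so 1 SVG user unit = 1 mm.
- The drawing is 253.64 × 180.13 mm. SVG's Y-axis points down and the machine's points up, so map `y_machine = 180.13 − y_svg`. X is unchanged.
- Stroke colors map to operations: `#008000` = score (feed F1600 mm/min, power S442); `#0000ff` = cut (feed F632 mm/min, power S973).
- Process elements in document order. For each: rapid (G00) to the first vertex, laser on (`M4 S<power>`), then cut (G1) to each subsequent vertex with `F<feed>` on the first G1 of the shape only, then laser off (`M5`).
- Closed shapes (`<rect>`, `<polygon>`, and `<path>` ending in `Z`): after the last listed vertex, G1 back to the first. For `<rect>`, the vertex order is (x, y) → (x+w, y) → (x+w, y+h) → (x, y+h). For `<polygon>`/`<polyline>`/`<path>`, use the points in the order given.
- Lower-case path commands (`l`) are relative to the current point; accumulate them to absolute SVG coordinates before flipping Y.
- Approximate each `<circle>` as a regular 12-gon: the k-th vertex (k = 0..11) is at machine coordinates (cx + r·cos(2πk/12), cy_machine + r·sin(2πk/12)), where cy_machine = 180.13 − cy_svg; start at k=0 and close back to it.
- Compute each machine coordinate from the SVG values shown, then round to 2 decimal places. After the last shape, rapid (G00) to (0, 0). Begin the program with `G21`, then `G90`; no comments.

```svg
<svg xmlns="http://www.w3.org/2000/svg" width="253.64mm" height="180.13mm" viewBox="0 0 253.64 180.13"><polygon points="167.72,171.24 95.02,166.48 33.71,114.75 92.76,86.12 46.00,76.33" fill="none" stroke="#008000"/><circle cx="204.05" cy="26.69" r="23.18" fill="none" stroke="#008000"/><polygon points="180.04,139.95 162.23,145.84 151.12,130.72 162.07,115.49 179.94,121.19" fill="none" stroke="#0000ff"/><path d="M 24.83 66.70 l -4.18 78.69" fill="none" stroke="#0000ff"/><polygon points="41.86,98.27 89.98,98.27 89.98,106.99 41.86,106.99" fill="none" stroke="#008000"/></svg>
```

viewBox `0 0 253.64 180.13` with mm width/height → 1 unit = 1 mm. Flip: y_m = 180.13 − y_svg.

**Shape 1** — `<polygon>` closed polygon, stroke `#008000` → score (S442, F1600). Machine vertices: (167.72,8.89) → (95.02,13.65) → (33.71,65.38) → (92.76,94.01) → (46.00,103.80) → (167.72,8.89). Closed: final G1 returns to the first vertex.

**Shape 2** — `<circle>` circle, stroke `#008000` → score (S442, F1600). Machine vertices: (227.23,153.44) → (224.12,165.03) → (215.64,173.51) → (204.05,176.62) → (192.46,173.51) → (183.98,165.03) → (180.87,153.44) → (183.98,141.85) → (192.46,133.37) → (204.05,130.26) → (215.64,133.37) → (224.12,141.85) → (227.23,153.44). Closed: final G1 returns to the first vertex.

**Shape 3** — `<polygon>` regular polygon, stroke `#0000ff` → cut (S973, F632). Machine vertices: (180.04,40.18) → (162.23,34.29) → (151.12,49.41) → (162.07,64.64) → (179.94,58.94) → (180.04,40.18). Closed: final G1 returns to the first vertex.

**Shape 4** — `<path>` line segment, stroke `#0000ff` → cut (S973, F632). Machine vertices: (24.83,113.43) → (20.65,34.74). Open path.

**Shape 5** — `<polygon>` rectangle, stroke `#008000` → score (S442, F1600). Machine vertices: (41.86,81.86) → (89.98,81.86) → (89.98,73.14) → (41.86,73.14) → (41.86,81.86). Closed: final G1 returns to the first vertex.

G21
G90
G00 X167.72 Y8.89
M4 S442
G1 X95.02 Y13.65 F1600
G1 X33.71 Y65.38
G1 X92.76 Y94.01
G1 X46.00 Y103.80
G1 X167.72 Y8.89
M5
G00 X227.23 Y153.44
M4 S442
G1 X224.12 Y165.03 F1600
G1 X215.64 Y173.51
G1 X204.05 Y176.62
G1 X192.46 Y173.51
G1 X183.98 Y165.03
G1 X180.87 Y153.44
G1 X183.98 Y141.85
G1 X192.46 Y133.37
G1 X204.05 Y130.26
G1 X215.64 Y133.37
G1 X224.12 Y141.85
G1 X227.23 Y153.44
M5
G00 X180.04 Y40.18
M4 S973
G1 X162.23 Y34.29 F632
G1 X151.12 Y49.41
G1 X162.07 Y64.64
G1 X179.94 Y58.94
G1 X180.04 Y40.18
M5
G00 X24.83 Y113.43
M4 S973
G1 X20.65 Y34.74 F632
M5
G00 X41.86 Y81.86
M4 S442
G1 X89.98 Y81.86 F1600
G1 X89.98 Y73.14
G1 X41.86 Y73.14
G1 X41.86 Y81.86
M5
G00 X0.00 Y0.00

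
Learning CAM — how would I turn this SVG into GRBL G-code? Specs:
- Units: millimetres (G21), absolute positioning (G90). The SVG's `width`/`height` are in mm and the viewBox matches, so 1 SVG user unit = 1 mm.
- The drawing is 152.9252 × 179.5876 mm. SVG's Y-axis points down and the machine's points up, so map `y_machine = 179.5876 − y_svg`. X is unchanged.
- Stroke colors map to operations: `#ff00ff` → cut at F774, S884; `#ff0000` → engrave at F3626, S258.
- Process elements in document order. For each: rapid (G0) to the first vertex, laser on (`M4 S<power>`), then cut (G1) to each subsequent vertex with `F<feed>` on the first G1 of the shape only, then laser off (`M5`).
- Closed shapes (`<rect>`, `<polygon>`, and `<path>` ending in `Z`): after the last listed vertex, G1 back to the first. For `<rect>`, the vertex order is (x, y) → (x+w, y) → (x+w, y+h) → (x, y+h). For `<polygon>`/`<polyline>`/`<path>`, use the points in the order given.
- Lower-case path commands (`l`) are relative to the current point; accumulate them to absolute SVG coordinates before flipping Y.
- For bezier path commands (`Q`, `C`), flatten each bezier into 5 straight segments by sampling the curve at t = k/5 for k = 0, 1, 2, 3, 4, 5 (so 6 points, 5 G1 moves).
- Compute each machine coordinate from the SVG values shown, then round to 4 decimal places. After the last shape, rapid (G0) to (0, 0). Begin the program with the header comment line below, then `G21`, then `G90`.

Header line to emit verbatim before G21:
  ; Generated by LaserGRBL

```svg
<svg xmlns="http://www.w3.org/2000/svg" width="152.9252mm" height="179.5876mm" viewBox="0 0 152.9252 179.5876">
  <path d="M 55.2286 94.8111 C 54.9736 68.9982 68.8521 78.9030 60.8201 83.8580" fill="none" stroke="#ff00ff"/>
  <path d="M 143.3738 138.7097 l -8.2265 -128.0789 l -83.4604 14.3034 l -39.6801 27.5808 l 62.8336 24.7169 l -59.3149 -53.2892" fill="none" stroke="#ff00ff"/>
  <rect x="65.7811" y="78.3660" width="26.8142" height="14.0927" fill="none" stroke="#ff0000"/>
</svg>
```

; Generated by LaserGRBL
G21
G90
G0 X55.2286 Y84.7765
M4 S884
G1 X56.4833 Y96.3035 F774
G1 X59.3999 Y101.2102
G1 X62.2483 Y101.4488
G1 X63.2984 Y98.9712
G1 X60.8201 Y95.7296
M5
G0 X143.3738 Y40.8779
M4 S884
G1 X135.1473 Y168.9568 F774
G1 X51.6869 Y154.6534
G1 X12.0068 Y127.0726
G1 X74.8404 Y102.3557
G1 X15.5255 Y155.6449
M5
G0 X65.7811 Y101.2216
M4 S258
G1 X92.5953 Y101.2216 F3626
G1 X92.5953 Y87.1289
G1 X65.7811 Y87.1289
G1 X65.7811 Y101.2216
M5
G0 X0.0000 Y0.0000

viewBox `0 0 152.9252 179.5876` with mm width/height → 1 unit = 1 mm. Flip: y_m = 179.5876 − y_svg.

**Shape 1** — `<path>` cubic bezier, stroke `#ff00ff` → cut (S884, F774). Control points (SVG): P0=(55.2286,94.8111), P1=(54.9736,68.9982), P2=(68.8521,78.9030), P3=(60.8201,83.8580); sampled at t=k/5. Machine vertices: (55.2286,84.7765) → (56.4833,96.3035) → (59.3999,101.2102) → (62.2483,101.4488) → (63.2984,98.9712) → (60.8201,95.7296). Open path.

**Shape 2** — `<path>` open polyline, stroke `#ff00ff` → cut (S884, F774). Machine vertices: (143.3738,40.8779) → (135.1473,168.9568) → (51.6869,154.6534) → (12.0068,127.0726) → (74.8404,102.3557) → (15.5255,155.6449). Open path.

**Shape 3** — `<rect>` rectangle, stroke `#ff0000` → engrave (S258, F3626). Machine vertices: (65.7811,101.2216) → (92.5953,101.2216) → (92.5953,87.1289) → (65.7811,87.1289) → (65.7811,101.2216). Closed: final G1 returns to the first vertex.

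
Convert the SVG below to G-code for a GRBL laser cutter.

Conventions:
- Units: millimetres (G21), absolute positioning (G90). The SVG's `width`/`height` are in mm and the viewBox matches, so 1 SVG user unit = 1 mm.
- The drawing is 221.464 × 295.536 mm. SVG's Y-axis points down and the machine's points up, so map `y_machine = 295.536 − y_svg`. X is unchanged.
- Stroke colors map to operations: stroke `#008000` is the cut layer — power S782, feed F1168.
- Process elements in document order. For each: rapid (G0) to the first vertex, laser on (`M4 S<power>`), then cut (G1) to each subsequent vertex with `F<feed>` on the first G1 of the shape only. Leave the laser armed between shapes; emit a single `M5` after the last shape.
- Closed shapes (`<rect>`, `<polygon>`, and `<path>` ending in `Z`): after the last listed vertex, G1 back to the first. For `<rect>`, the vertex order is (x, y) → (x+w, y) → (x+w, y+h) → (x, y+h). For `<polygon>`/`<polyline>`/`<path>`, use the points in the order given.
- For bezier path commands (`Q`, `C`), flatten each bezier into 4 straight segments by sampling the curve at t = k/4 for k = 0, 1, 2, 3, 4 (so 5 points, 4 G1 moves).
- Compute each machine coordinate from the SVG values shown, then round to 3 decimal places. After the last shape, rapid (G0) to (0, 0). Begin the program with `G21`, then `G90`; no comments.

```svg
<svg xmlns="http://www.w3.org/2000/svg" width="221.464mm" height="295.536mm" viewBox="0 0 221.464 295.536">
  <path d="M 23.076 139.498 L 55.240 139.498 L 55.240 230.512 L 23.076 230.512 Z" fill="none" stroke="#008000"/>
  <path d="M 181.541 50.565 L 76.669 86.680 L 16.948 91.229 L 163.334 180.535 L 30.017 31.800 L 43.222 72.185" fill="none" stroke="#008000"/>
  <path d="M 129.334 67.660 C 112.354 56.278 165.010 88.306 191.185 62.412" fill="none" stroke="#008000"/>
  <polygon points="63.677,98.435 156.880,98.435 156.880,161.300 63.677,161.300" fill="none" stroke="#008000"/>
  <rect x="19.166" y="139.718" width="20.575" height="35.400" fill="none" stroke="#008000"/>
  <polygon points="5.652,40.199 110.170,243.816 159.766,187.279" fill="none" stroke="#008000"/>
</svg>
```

Since the viewBox matches the mm dimensions, user units are millimetres directly. The only transform is the Y-flip y_m = 295.536 − y_svg.

Shape 1 is a rectangle drawn with `<path>`. Its stroke #008000 means cut at S782, F1168. After flipping Y the toolpath is (23.076,156.038) → (55.240,156.038) → (55.240,65.024) → (23.076,65.024) → (23.076,156.038), returning to the start.

Shape 2 is a open polyline drawn with `<path>`. Its stroke #008000 means cut at S782, F1168. After flipping Y the toolpath is (181.541,244.971) → (76.669,208.856) → (16.948,204.307) → (163.334,115.001) → (30.017,263.736) → (43.222,223.351).

Shape 3 is a cubic bezier drawn with `<path>`. Its stroke #008000 means cut at S782, F1168. After flipping Y the toolpath is (129.334,227.876) → (128.154,229.856) → (144.076,225.058) → (168.090,222.981) → (191.185,233.124).

Shape 4 is a rectangle drawn with `<polygon>`. Its stroke #008000 means cut at S782, F1168. After flipping Y the toolpath is (63.677,197.101) → (156.880,197.101) → (156.880,134.236) → (63.677,134.236) → (63.677,197.101), returning to the start.

Shape 5 is a rectangle drawn with `<rect>`. Its stroke #008000 means cut at S782, F1168. After flipping Y the toolpath is (19.166,155.818) → (39.741,155.818) → (39.741,120.418) → (19.166,120.418) → (19.166,155.818), returning to the start.

Shape 6 is a closed polygon drawn with `<polygon>`. Its stroke #008000 means cut at S782, F1168. After flipping Y the toolpath is (5.652,255.337) → (110.170,51.720) → (159.766,108.257) → (5.652,255.337), returning to the start.

G21
G90
G0 X23.076 Y156.038
M4 S782
G1 X55.240 Y156.038 F1168
G1 X55.240 Y65.024
G1 X23.076 Y65.024
G1 X23.076 Y156.038
G0 X181.541 Y244.971
M4 S782
G1 X76.669 Y208.856 F1168
G1 X16.948 Y204.307
G1 X163.334 Y115.001
G1 X30.017 Y263.736
G1 X43.222 Y223.351
G0 X129.334 Y227.876
M4 S782
G1 X128.154 Y229.856 F1168
G1 X144.076 Y225.058
G1 X168.090 Y222.981
G1 X191.185 Y233.124
G0 X63.677 Y197.101
M4 S782
G1 X156.880 Y197.101 F1168
G1 X156.880 Y134.236
G1 X63.677 Y134.236
G1 X63.677 Y197.101
G0 X19.166 Y155.818
M4 S782
G1 X39.741 Y155.818 F1168
G1 X39.741 Y120.418
G1 X19.166 Y120.418
G1 X19.166 Y155.818
G0 X5.652 Y255.337
M4 S782
G1 X110.170 Y51.720 F1168
G1 X159.766 Y108.257
G1 X5.652 Y255.337
M5
G0 X0.000 Y0.000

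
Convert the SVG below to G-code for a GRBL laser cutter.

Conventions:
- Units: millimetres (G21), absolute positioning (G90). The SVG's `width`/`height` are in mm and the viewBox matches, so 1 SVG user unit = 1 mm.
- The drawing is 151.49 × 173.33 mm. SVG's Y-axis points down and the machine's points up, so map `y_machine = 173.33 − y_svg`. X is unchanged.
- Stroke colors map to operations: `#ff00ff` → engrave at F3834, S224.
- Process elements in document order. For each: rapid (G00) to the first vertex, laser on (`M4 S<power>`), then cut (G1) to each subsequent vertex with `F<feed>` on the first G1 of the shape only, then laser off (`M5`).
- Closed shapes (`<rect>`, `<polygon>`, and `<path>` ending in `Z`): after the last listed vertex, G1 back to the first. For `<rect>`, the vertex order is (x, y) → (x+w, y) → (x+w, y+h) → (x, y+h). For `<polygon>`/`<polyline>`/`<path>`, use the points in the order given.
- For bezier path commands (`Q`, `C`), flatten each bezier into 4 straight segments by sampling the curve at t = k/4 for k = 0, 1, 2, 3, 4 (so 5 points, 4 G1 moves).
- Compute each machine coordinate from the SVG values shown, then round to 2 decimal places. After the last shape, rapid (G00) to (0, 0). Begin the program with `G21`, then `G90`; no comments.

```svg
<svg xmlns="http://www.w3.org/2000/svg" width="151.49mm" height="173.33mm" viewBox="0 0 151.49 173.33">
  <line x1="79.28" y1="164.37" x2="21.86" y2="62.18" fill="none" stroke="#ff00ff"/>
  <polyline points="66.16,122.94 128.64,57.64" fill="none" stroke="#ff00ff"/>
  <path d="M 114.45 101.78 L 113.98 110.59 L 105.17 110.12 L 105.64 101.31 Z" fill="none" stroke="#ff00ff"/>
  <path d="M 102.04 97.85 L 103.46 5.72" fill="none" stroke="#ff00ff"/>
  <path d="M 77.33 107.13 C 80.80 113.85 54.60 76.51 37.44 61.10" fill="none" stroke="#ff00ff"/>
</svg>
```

G21
G90
G00 X79.28 Y8.96
M4 S224
G1 X21.86 Y111.15 F3834
M5
G00 X66.16 Y50.39
M4 S224
G1 X128.64 Y115.69 F3834
M5
G00 X114.45 Y71.55
M4 S224
G1 X113.98 Y62.74 F3834
G1 X105.17 Y63.21
G1 X105.64 Y72.02
G1 X114.45 Y71.55
M5
G00 X102.04 Y75.48
M4 S224
G1 X103.46 Y167.61 F3834
M5
G00 X77.33 Y66.20
M4 S224
G1 X74.97 Y68.39 F3834
G1 X65.12 Y80.92
G1 X51.40 Y97.59
G1 X37.44 Y112.23
M5
G00 X0.00 Y0.00

1 u = 1 mm; y_m = 173.33 − y.

[1] `<line>` line segment, #ff00ff→engrave S224 F3834: (79.28,8.96) → (21.86,111.15)

[2] `<polyline>` line segment, #ff00ff→engrave S224 F3834: (66.16,50.39) → (128.64,115.69)

[3] `<path>` regular polygon, #ff00ff→engrave S224 F3834: (114.45,71.55) → (113.98,62.74) → (105.17,63.21) → (105.64,72.02) → (114.45,71.55) (closed)

[4] `<path>` line segment, #ff00ff→engrave S224 F3834: (102.04,75.48) → (103.46,167.61)

[5] `<path>` cubic bezier, #ff00ff→engrave S224 F3834: (77.33,66.20) → (74.97,68.39) → (65.12,80.92) → (51.40,97.59) → (37.44,112.23)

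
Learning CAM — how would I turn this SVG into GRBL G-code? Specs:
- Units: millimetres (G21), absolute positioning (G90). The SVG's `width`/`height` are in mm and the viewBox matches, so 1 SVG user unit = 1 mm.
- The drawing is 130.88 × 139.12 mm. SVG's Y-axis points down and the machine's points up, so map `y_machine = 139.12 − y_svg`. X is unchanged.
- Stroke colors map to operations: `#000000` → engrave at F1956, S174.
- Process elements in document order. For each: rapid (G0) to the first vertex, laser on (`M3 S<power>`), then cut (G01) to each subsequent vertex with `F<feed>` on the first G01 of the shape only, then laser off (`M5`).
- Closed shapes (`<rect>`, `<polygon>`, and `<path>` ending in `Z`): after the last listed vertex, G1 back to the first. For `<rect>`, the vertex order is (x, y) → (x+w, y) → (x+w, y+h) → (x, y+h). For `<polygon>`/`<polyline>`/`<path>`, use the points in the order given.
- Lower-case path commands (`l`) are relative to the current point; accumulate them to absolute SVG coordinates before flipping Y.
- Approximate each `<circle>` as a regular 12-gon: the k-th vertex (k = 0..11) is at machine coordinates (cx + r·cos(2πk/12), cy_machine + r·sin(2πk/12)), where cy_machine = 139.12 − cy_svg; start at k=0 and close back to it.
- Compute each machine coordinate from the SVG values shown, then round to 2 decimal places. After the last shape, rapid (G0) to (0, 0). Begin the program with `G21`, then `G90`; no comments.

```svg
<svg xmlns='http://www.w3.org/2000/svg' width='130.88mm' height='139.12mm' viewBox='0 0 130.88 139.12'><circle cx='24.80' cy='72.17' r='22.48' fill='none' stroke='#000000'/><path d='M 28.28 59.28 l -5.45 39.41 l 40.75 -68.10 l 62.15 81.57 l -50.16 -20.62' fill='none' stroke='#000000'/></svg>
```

viewBox `0 0 130.88 139.12` with mm width/height → 1 unit = 1 mm. Flip: y_m = 139.12 − y_svg.

**Shape 1** — `<circle>` circle, stroke `#000000` → engrave (S174, F1956). Machine vertices: (47.28,66.95) → (44.27,78.19) → (36.04,86.42) → (24.80,89.43) → (13.56,86.42) → (5.33,78.19) → (2.32,66.95) → (5.33,55.71) → (13.56,47.48) → (24.80,44.47) → (36.04,47.48) → (44.27,55.71) → (47.28,66.95). Closed: final G1 returns to the first vertex.

**Shape 2** — `<path>` open polyline, stroke `#000000` → engrave (S174, F1956). Machine vertices: (28.28,79.84) → (22.83,40.43) → (63.58,108.53) → (125.73,26.96) → (75.57,47.58). Open path.

G21
G90
G0 X47.28 Y66.95
M3 S174
G01 X44.27 Y78.19 F1956
G01 X36.04 Y86.42
G01 X24.80 Y89.43
G01 X13.56 Y86.42
G01 X5.33 Y78.19
G01 X2.32 Y66.95
G01 X5.33 Y55.71
G01 X13.56 Y47.48
G01 X24.80 Y44.47
G01 X36.04 Y47.48
G01 X44.27 Y55.71
G01 X47.28 Y66.95
M5
G0 X28.28 Y79.84
M3 S174
G01 X22.83 Y40.43 F1956
G01 X63.58 Y108.53
G01 X125.73 Y26.96
G01 X75.57 Y47.58
M5
G0 X0.00 Y0.00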